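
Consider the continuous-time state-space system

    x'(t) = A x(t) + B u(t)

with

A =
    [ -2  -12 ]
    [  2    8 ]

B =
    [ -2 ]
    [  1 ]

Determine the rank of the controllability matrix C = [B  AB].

AB = [[-8], [4]]
Controllability matrix C = [B  AB] = [[-2, -8], [1, 4]]
Every column of C is a scalar multiple of column 1 = [-2, 1] (multipliers 1, 4), so the columns span a one-dimensional space.
C ≠ 0, hence rank(C) = 1.
rank(C) = 1 < n = 2, so the pair (A, B) is not completely controllable.

1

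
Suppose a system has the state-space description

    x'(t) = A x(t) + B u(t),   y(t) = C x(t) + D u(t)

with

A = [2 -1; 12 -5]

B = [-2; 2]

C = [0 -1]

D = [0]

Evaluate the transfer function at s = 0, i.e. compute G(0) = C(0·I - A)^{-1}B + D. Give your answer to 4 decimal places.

14.0000

G(0) = C(-A)^{-1}B + D = -C A^{-1} B + D.
det A = 2, so A^{-1} = (1/2)·adj(A) = [[-5/2, 1/2], [-6, 1]]
A^{-1} B = [6, 14]^T
C A^{-1} B = -14
G(0) = D - C A^{-1} B = 0 - (-14) = 14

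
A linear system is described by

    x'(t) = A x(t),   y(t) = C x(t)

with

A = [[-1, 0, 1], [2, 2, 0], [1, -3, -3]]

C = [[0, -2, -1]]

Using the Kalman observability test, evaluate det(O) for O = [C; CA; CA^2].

43

CA = [[-5, -1, 3]]
CA^2 = [[6, -11, -14]]
Observability matrix O = [C; CA; CA^2] = [[0, -2, -1], [-5, -1, 3], [6, -11, -14]]
Expanding along the first row, det(O) = 0·((-1)·(-14) - 3·(-11)) - (-2)·((-5)·(-14) - 3·6) + (-1)·((-5)·(-11) - (-1)·6) = 0·47 - (-2)·52 + (-1)·61 = 43
Since det(O) ≠ 0, rank(O) = 3 and the system is completely observable.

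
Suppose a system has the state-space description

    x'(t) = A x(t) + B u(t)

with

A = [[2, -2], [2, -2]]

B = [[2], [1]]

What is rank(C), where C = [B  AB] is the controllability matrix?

2

AB = [[2], [2]]
Controllability matrix C = [B  AB] = [[2, 2], [1, 2]]
det(C) = 2·2 - 2·1 = 4 - 2 = 2 ≠ 0, so rank(C) = 2.
rank(C) = 2 = n, so the pair (A, B) is completely controllable.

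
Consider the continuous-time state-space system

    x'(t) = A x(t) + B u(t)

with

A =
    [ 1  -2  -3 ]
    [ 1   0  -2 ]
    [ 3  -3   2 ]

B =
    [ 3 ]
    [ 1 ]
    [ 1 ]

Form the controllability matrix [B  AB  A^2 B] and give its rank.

3

AB = [[-2], [1], [8]]
A^2B = [[-28], [-18], [7]]
Controllability matrix C = [B  AB  A^2B] = [[3, -2, -28], [1, 1, -18], [1, 8, 7]]
det(C) = 3·(1·7 - (-18)·8) - (-2)·(1·7 - (-18)·1) + (-28)·(1·8 - 1·1) = 3·151 - (-2)·25 + (-28)·7 = 307 ≠ 0, so rank(C) = 3.
rank(C) = 3 = n, so the pair (A, B) is completely controllable.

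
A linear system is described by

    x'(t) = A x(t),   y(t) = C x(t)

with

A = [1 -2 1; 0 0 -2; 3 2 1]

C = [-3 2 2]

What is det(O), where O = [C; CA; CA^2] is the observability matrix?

1296

CA = [[3, 10, -5]]
CA^2 = [[-12, -16, -22]]
Observability matrix O = [C; CA; CA^2] = [[-3, 2, 2], [3, 10, -5], [-12, -16, -22]]
Expanding along the first row, det(O) = (-3)·(10·(-22) - (-5)·(-16)) - 2·(3·(-22) - (-5)·(-12)) + 2·(3·(-16) - 10·(-12)) = (-3)·(-300) - 2·(-126) + 2·72 = 1296
Since det(O) ≠ 0, rank(O) = 3 and the system is completely observable.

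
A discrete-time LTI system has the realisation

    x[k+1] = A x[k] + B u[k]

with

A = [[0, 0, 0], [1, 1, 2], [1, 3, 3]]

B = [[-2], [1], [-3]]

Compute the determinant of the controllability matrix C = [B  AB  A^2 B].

AB = [[0], [-7], [-8]]
A^2B = [[0], [-23], [-45]]
Controllability matrix C = [B  AB  A^2B] = [[-2, 0, 0], [1, -7, -23], [-3, -8, -45]]
Expanding along the first row, det(C) = (-2)·((-7)·(-45) - (-23)·(-8)) - 0·(1·(-45) - (-23)·(-3)) + 0·(1·(-8) - (-7)·(-3)) = (-2)·131 - 0·(-114) + 0·(-29) = -262
Since det(C) ≠ 0, rank(C) = 3 and the system is completely controllable.

-262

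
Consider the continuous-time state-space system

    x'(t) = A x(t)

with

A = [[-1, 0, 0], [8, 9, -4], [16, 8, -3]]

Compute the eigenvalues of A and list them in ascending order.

det(sI - A) = s^3 - (tr A)s^2 + (M11 + M22 + M33)s - det A, where Mii is the 2×2 principal minor of A obtained by deleting row i and column i.
tr A = (-1) + 9 + (-3) = 5; M11 = 9·(-3) - (-4)·8 = -27 - (-32) = 5; M22 = (-1)·(-3) - 0·16 = 3 - 0 = 3; M33 = (-1)·9 - 0·8 = -9 - 0 = -9; sum of minors = -1.
det A = (-1)·(9·(-3) - (-4)·8) - 0·(8·(-3) - (-4)·16) + 0·(8·8 - 9·16) = (-1)·5 - 0·40 + 0·(-80) = -5.
So p(s) = det(sI - A) = s^3 - 5s^2 - s + 5.
Rational-root test: any integer root divides 5. Testing small divisors, s = -1 works: p(-1) = -1 + (-5) + 1 + 5 = 0, so (s + 1) is a factor.
Dividing, p(s) = (s + 1)(s^2 - 6s + 5).
Factor s^2 - 6s + 5: two numbers with sum 6 and product 5 are 5 and 1, so s^2 - 6s + 5 = (s - 5)(s - 1).
Hence p(s) = (s - 5) (s - 1) (s + 1), with roots -1, 1, 5.
At least one eigenvalue has non-negative real part, so the system is not asymptotically stable.

-1, 1, 5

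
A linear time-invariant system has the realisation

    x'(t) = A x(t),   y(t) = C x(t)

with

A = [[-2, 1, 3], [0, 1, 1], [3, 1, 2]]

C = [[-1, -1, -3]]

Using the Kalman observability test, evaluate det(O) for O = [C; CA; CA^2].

CA = [[-7, -5, -10]]
CA^2 = [[-16, -22, -46]]
Observability matrix O = [C; CA; CA^2] = [[-1, -1, -3], [-7, -5, -10], [-16, -22, -46]]
Expanding along the first row, det(O) = (-1)·((-5)·(-46) - (-10)·(-22)) - (-1)·((-7)·(-46) - (-10)·(-16)) + (-3)·((-7)·(-22) - (-5)·(-16)) = (-1)·10 - (-1)·162 + (-3)·74 = -70
Since det(O) ≠ 0, rank(O) = 3 and the system is completely observable.

-70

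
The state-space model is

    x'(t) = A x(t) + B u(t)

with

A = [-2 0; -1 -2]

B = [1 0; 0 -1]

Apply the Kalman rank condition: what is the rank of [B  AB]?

2

AB = [[-2, 0], [-1, 2]]
Controllability matrix C = [B  AB] = [[1, 0, -2, 0], [0, -1, -1, 2]]
Take the 2×2 submatrix of C formed by columns 1, 2: [[1, 0], [0, -1]]. Its determinant is 1·(-1) - 0·0 = -1 - 0 = -1 ≠ 0.
So rank(C) ≥ 2; since C has 2 rows, rank(C) = 2.
rank(C) = 2 = n, so the pair (A, B) is completely controllable.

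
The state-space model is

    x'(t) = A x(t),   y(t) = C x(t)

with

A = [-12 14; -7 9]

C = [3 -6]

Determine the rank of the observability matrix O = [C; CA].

CA = [[6, -12]]
Observability matrix O = [C; CA] = [[3, -6], [6, -12]]
Every row of O is a scalar multiple of row 1 = [3, -6] (multipliers 1, 2), so the rows span a one-dimensional space.
O ≠ 0, hence rank(O) = 1.
rank(O) = 1 < n = 2, so the pair (A, C) is not completely observable.

1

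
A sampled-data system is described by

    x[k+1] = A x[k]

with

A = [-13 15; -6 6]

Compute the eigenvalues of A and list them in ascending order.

det(zI - A) = z^2 - (tr A)z + det A, with tr A = (-13) + 6 = -7 and det A = (-13)·6 - 15·(-6) = -78 - (-90) = 12.
So p(z) = det(zI - A) = z^2 + 7z + 12.
Factor z^2 + 7z + 12: two numbers with sum -7 and product 12 are -3 and -4, so z^2 + 7z + 12 = (z + 3)(z + 4).
Hence p(z) = (z + 3) (z + 4), with roots -4, -3.

-4, -3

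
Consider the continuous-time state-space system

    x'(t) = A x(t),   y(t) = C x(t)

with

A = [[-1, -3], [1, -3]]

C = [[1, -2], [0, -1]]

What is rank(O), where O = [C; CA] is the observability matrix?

CA = [[-3, 3], [-1, 3]]
Observability matrix O = [C; CA] = [[1, -2], [0, -1], [-3, 3], [-1, 3]]
Take the 2×2 submatrix of O formed by rows 1, 2: [[1, -2], [0, -1]]. Its determinant is 1·(-1) - (-2)·0 = -1 - 0 = -1 ≠ 0.
So rank(O) ≥ 2; since O has 2 columns, rank(O) = 2.
rank(O) = 2 = n, so the pair (A, C) is completely observable.

2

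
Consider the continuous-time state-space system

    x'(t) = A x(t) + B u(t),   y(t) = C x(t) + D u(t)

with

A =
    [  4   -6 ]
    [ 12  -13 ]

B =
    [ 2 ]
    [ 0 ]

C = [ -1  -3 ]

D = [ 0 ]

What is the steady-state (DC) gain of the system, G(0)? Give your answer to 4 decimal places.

G(0) = C(-A)^{-1}B + D = -C A^{-1} B + D.
det A = 20, so A^{-1} = (1/20)·adj(A) = [[-13/20, 3/10], [-3/5, 1/5]]
A^{-1} B = [-13/10, -6/5]^T
C A^{-1} B = 49/10
G(0) = D - C A^{-1} B = 0 - (49/10) = -49/10 ≈ -4.9000

-4.9000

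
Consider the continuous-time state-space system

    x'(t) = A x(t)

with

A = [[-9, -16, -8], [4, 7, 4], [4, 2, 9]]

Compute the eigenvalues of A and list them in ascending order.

-1, 3, 5

det(sI - A) = s^3 - (tr A)s^2 + (M11 + M22 + M33)s - det A, where Mii is the 2×2 principal minor of A obtained by deleting row i and column i.
tr A = (-9) + 7 + 9 = 7; M11 = 7·9 - 4·2 = 63 - 8 = 55; M22 = (-9)·9 - (-8)·4 = -81 - (-32) = -49; M33 = (-9)·7 - (-16)·4 = -63 - (-64) = 1; sum of minors = 7.
det A = (-9)·(7·9 - 4·2) - (-16)·(4·9 - 4·4) + (-8)·(4·2 - 7·4) = (-9)·55 - (-16)·20 + (-8)·(-20) = -15.
So p(s) = det(sI - A) = s^3 - 7s^2 + 7s + 15.
Rational-root test: any integer root divides 15. Testing small divisors, s = -1 works: p(-1) = -1 + (-7) + (-7) + 15 = 0, so (s + 1) is a factor.
Dividing, p(s) = (s + 1)(s^2 - 8s + 15).
Factor s^2 - 8s + 15: two numbers with sum 8 and product 15 are 5 and 3, so s^2 - 8s + 15 = (s - 5)(s - 3).
Hence p(s) = (s - 5) (s - 3) (s + 1), with roots -1, 3, 5.
At least one eigenvalue has non-negative real part, so the system is not asymptotically stable.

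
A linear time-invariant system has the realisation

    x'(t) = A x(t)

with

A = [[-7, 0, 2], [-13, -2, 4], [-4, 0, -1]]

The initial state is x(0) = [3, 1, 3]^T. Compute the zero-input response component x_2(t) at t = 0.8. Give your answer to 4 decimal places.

-1.4503

det(sI - A) = s^3 - (tr A)s^2 + (M11 + M22 + M33)s - det A, where Mii is the 2×2 principal minor of A obtained by deleting row i and column i.
tr A = (-7) + (-2) + (-1) = -10; M11 = (-2)·(-1) - 4·0 = 2 - 0 = 2; M22 = (-7)·(-1) - 2·(-4) = 7 - (-8) = 15; M33 = (-7)·(-2) - 0·(-13) = 14 - 0 = 14; sum of minors = 31.
det A = (-7)·((-2)·(-1) - 4·0) - 0·((-13)·(-1) - 4·(-4)) + 2·((-13)·0 - (-2)·(-4)) = (-7)·2 - 0·29 + 2·(-8) = -30.
So p(s) = det(sI - A) = s^3 + 10s^2 + 31s + 30.
Rational-root test: any integer root divides 30. Testing small divisors, s = -2 works: p(-2) = -8 + 40 + (-62) + 30 = 0, so (s + 2) is a factor.
Dividing, p(s) = (s + 2)(s^2 + 8s + 15).
Factor s^2 + 8s + 15: two numbers with sum -8 and product 15 are -3 and -5, so s^2 + 8s + 15 = (s + 3)(s + 5).
Hence p(s) = (s + 2) (s + 3) (s + 5), with roots -5, -3, -2.
The eigenvalues -5, -3, -2 are distinct and real, so A is diagonalisable and x(t) = e^{At} x(0) = V diag(e^{λ_i t}) V^{-1} x(0), where the columns of V are the eigenvectors.
λ = -5: A - (-5)I = [[-2, 0, 2], [-13, 3, 4], [-4, 0, 4]]. v must be orthogonal to every row; (row 1) × (row 2) = [-6, -18, -6], so take v_1 = [1, 3, 1]^T.
λ = -3: A - (-3)I = [[-4, 0, 2], [-13, 1, 4], [-4, 0, 2]]. v must be orthogonal to every row; (row 1) × (row 2) = [-2, -10, -4], so take v_2 = [1, 5, 2]^T.
λ = -2: A - (-2)I = [[-5, 0, 2], [-13, 0, 4], [-4, 0, 1]]. v must be orthogonal to every row; (row 1) × (row 2) = [0, -6, 0], so take v_3 = [0, 1, 0]^T.
V = [v_1 v_2 v_3] = [[1, 1, 0], [3, 5, 1], [1, 2, 0]] has det V = -1, so V^{-1} = adj(V)/det V = [[2, 0, -1], [-1, 0, 1], [-1, 1, -2]].
Modal coordinates z(0) = V^{-1} x(0): 2·3 + 0·1 + (-1)·3 = 3; (-1)·3 + 0·1 + 1·3 = 0; (-1)·3 + 1·1 + (-2)·3 = -8; so z(0) = [3, 0, -8]^T.
x_2(t) = Σ_i (v_i)_2 · z_i(0) · e^{λ_i t} (row 2 of V times the modal terms).
x_2(0.8) = 3·3·e^{-5·0.8} + 5·0·e^{-3·0.8} + 1·(-8)·e^{-2·0.8} = 9·0.018316 + 0·0.090718 + (-8)·0.201897 = -1.4503.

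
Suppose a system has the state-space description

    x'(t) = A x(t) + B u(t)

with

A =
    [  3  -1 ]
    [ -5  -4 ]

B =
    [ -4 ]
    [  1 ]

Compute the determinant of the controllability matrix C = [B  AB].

AB = [[-13], [16]]
Controllability matrix C = [B  AB] = [[-4, -13], [1, 16]]
det(C) = (-4)·16 - (-13)·1 = -64 - (-13) = -51
Since det(C) ≠ 0, rank(C) = 2 and the system is completely controllable.

-51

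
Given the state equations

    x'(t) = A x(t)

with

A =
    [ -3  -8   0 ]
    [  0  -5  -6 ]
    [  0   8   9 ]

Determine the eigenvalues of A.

det(sI - A) = s^3 - (tr A)s^2 + (M11 + M22 + M33)s - det A, where Mii is the 2×2 principal minor of A obtained by deleting row i and column i.
tr A = (-3) + (-5) + 9 = 1; M11 = (-5)·9 - (-6)·8 = -45 - (-48) = 3; M22 = (-3)·9 - 0·0 = -27 - 0 = -27; M33 = (-3)·(-5) - (-8)·0 = 15 - 0 = 15; sum of minors = -9.
det A = (-3)·((-5)·9 - (-6)·8) - (-8)·(0·9 - (-6)·0) + 0·(0·8 - (-5)·0) = (-3)·3 - (-8)·0 + 0·0 = -9.
So p(s) = det(sI - A) = s^3 - s^2 - 9s + 9.
Rational-root test: any integer root divides 9. Testing small divisors, s = 1 works: p(1) = 1 + (-1) + (-9) + 9 = 0, so (s - 1) is a factor.
Dividing, p(s) = (s - 1)(s^2 - 9).
Factor s^2 - 9: two numbers with sum 0 and product -9 are 3 and -3, so s^2 - 9 = (s - 3)(s + 3).
Hence p(s) = (s - 3) (s - 1) (s + 3), with roots -3, 1, 3.
At least one eigenvalue has non-negative real part, so the system is not asymptotically stable.

-3, 1, 3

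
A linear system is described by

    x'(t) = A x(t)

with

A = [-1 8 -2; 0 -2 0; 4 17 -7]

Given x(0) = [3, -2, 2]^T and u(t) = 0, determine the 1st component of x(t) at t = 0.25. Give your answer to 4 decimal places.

det(sI - A) = s^3 - (tr A)s^2 + (M11 + M22 + M33)s - det A, where Mii is the 2×2 principal minor of A obtained by deleting row i and column i.
tr A = (-1) + (-2) + (-7) = -10; M11 = (-2)·(-7) - 0·17 = 14 - 0 = 14; M22 = (-1)·(-7) - (-2)·4 = 7 - (-8) = 15; M33 = (-1)·(-2) - 8·0 = 2 - 0 = 2; sum of minors = 31.
det A = (-1)·((-2)·(-7) - 0·17) - 8·(0·(-7) - 0·4) + (-2)·(0·17 - (-2)·4) = (-1)·14 - 8·0 + (-2)·8 = -30.
So p(s) = det(sI - A) = s^3 + 10s^2 + 31s + 30.
Rational-root test: any integer root divides 30. Testing small divisors, s = -2 works: p(-2) = -8 + 40 + (-62) + 30 = 0, so (s + 2) is a factor.
Dividing, p(s) = (s + 2)(s^2 + 8s + 15).
Factor s^2 + 8s + 15: two numbers with sum -8 and product 15 are -3 and -5, so s^2 + 8s + 15 = (s + 3)(s + 5).
Hence p(s) = (s + 2) (s + 3) (s + 5), with roots -5, -3, -2.
The eigenvalues -5, -3, -2 are distinct and real, so A is diagonalisable and x(t) = e^{At} x(0) = V diag(e^{λ_i t}) V^{-1} x(0), where the columns of V are the eigenvectors.
λ = -5: A - (-5)I = [[4, 8, -2], [0, 3, 0], [4, 17, -2]]. v must be orthogonal to every row; (row 1) × (row 2) = [6, 0, 12], so take v_1 = [-1, 0, -2]^T.
λ = -3: A - (-3)I = [[2, 8, -2], [0, 1, 0], [4, 17, -4]]. v must be orthogonal to every row; (row 1) × (row 2) = [2, 0, 2], so take v_2 = [1, 0, 1]^T.
λ = -2: A - (-2)I = [[1, 8, -2], [0, 0, 0], [4, 17, -5]]. v must be orthogonal to every row; (row 1) × (row 3) = [-6, -3, -15], so take v_3 = [2, 1, 5]^T.
V = [v_1 v_2 v_3] = [[-1, 1, 2], [0, 0, 1], [-2, 1, 5]] has det V = -1, so V^{-1} = adj(V)/det V = [[1, 3, -1], [2, 1, -1], [0, 1, 0]].
Modal coordinates z(0) = V^{-1} x(0): 1·3 + 3·(-2) + (-1)·2 = -5; 2·3 + 1·(-2) + (-1)·2 = 2; 0·3 + 1·(-2) + 0·2 = -2; so z(0) = [-5, 2, -2]^T.
x_1(t) = Σ_i (v_i)_1 · z_i(0) · e^{λ_i t} (row 1 of V times the modal terms).
x_1(0.25) = (-1)·(-5)·e^{-5·0.25} + 1·2·e^{-3·0.25} + 2·(-2)·e^{-2·0.25} = 5·0.286505 + 2·0.472367 + (-4)·0.606531 = -0.0489.

-0.0489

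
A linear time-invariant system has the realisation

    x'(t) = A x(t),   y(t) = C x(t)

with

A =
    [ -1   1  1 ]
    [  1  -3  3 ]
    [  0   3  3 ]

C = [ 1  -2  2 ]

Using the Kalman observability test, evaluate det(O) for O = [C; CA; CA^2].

98

CA = [[-3, 13, 1]]
CA^2 = [[16, -39, 39]]
Observability matrix O = [C; CA; CA^2] = [[1, -2, 2], [-3, 13, 1], [16, -39, 39]]
Expanding along the first row, det(O) = 1·(13·39 - 1·(-39)) - (-2)·((-3)·39 - 1·16) + 2·((-3)·(-39) - 13·16) = 1·546 - (-2)·(-133) + 2·(-91) = 98
Since det(O) ≠ 0, rank(O) = 3 and the system is completely observable.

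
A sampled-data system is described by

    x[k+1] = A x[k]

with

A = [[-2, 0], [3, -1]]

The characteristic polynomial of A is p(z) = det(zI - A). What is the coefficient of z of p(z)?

For a 2×2 matrix, det(zI - A) = z^2 - (tr A)z + det A.
tr A = -3, det A = 2.
So p(z) = z^2 + 3z + 2.
The coefficient of z is 3.

3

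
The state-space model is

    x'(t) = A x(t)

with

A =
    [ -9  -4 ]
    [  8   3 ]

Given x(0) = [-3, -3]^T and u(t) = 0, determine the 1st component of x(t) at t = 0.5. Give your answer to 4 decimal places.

det(sI - A) = s^2 - (tr A)s + det A, with tr A = (-9) + 3 = -6 and det A = (-9)·3 - (-4)·8 = -27 - (-32) = 5.
So p(s) = det(sI - A) = s^2 + 6s + 5.
Factor s^2 + 6s + 5: two numbers with sum -6 and product 5 are -1 and -5, so s^2 + 6s + 5 = (s + 1)(s + 5).
Hence p(s) = (s + 1) (s + 5), with roots -5, -1.
The eigenvalues -5, -1 are distinct and real, so A is diagonalisable and x(t) = e^{At} x(0) = V diag(e^{λ_i t}) V^{-1} x(0), where the columns of V are the eigenvectors.
λ = -5: A - (-5)I = [[-4, -4], [8, 8]]. Row 1 gives (-4)·v1 + (-4)·v2 = 0, so take v_1 = [-1, 1]^T.
λ = -1: A - (-1)I = [[-8, -4], [8, 4]]. Row 1 gives (-8)·v1 + (-4)·v2 = 0, so take v_2 = [-1, 2]^T.
V = [v_1 v_2] = [[-1, -1], [1, 2]] has det V = -1, so V^{-1} = adj(V)/det V = [[-2, -1], [1, 1]].
Modal coordinates z(0) = V^{-1} x(0): (-2)·(-3) + (-1)·(-3) = 9; 1·(-3) + 1·(-3) = -6; so z(0) = [9, -6]^T.
x_1(t) = Σ_i (v_i)_1 · z_i(0) · e^{λ_i t} (row 1 of V times the modal terms).
x_1(0.5) = (-1)·9·e^{-5·0.5} + (-1)·(-6)·e^{-1·0.5} = (-9)·0.082085 + 6·0.606531 = 2.9004.

2.9004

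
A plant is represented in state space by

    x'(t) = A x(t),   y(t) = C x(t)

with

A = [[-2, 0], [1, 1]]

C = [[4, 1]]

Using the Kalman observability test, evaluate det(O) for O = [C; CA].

11

CA = [[-7, 1]]
Observability matrix O = [C; CA] = [[4, 1], [-7, 1]]
det(O) = 4·1 - 1·(-7) = 4 - (-7) = 11
Since det(O) ≠ 0, rank(O) = 2 and the system is completely observable.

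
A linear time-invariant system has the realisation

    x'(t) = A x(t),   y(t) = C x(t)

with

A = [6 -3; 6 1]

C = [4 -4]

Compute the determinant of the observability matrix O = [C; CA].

CA = [[0, -16]]
Observability matrix O = [C; CA] = [[4, -4], [0, -16]]
det(O) = 4·(-16) - (-4)·0 = -64 - 0 = -64
Since det(O) ≠ 0, rank(O) = 2 and the system is completely observable.

-64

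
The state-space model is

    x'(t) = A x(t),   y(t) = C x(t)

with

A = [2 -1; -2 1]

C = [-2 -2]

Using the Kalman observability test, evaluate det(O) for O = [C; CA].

0

CA = [[0, 0]]
Observability matrix O = [C; CA] = [[-2, -2], [0, 0]]
det(O) = (-2)·0 - (-2)·0 = 0 - 0 = 0
Since det(O) = 0, rank(O) < 2 and the system is not completely observable.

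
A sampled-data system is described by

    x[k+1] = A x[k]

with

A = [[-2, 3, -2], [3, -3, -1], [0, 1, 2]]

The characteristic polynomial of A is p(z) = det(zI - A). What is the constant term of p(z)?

14

Expand det(zI - A) for the 3×3 matrix.
p(z) = z^3 + 3z^2 - 12z + 14.
(Check: constant term = det(-A) = (-1)^3 det A = 14; coefficient of z^2 = -tr A = 3.)
The constant term is 14.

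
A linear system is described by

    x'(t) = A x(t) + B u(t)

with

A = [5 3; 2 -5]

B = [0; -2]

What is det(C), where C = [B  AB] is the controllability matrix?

-12

AB = [[-6], [10]]
Controllability matrix C = [B  AB] = [[0, -6], [-2, 10]]
det(C) = 0·10 - (-6)·(-2) = 0 - 12 = -12
Since det(C) ≠ 0, rank(C) = 2 and the system is completely controllable.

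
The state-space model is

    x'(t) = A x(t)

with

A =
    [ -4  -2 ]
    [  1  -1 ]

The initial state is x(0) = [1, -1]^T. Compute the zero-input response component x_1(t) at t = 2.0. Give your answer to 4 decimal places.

0.0183

det(sI - A) = s^2 - (tr A)s + det A, with tr A = (-4) + (-1) = -5 and det A = (-4)·(-1) - (-2)·1 = 4 - (-2) = 6.
So p(s) = det(sI - A) = s^2 + 5s + 6.
Factor s^2 + 5s + 6: two numbers with sum -5 and product 6 are -2 and -3, so s^2 + 5s + 6 = (s + 2)(s + 3).
Hence p(s) = (s + 2) (s + 3), with roots -3, -2.
The eigenvalues -3, -2 are distinct and real, so A is diagonalisable and x(t) = e^{At} x(0) = V diag(e^{λ_i t}) V^{-1} x(0), where the columns of V are the eigenvectors.
λ = -3: A - (-3)I = [[-1, -2], [1, 2]]. Row 1 gives (-1)·v1 + (-2)·v2 = 0, so take v_1 = [-2, 1]^T.
λ = -2: A - (-2)I = [[-2, -2], [1, 1]]. Row 1 gives (-2)·v1 + (-2)·v2 = 0, so take v_2 = [-1, 1]^T.
V = [v_1 v_2] = [[-2, -1], [1, 1]] has det V = -1, so V^{-1} = adj(V)/det V = [[-1, -1], [1, 2]].
Modal coordinates z(0) = V^{-1} x(0): (-1)·1 + (-1)·(-1) = 0; 1·1 + 2·(-1) = -1; so z(0) = [0, -1]^T.
x_1(t) = Σ_i (v_i)_1 · z_i(0) · e^{λ_i t} (row 1 of V times the modal terms).
x_1(2.0) = (-2)·0·e^{-3·2.0} + (-1)·(-1)·e^{-2·2.0} = 0·0.002479 + 1·0.018316 = 0.0183.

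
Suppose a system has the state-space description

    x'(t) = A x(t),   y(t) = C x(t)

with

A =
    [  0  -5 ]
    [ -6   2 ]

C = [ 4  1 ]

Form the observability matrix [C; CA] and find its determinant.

CA = [[-6, -18]]
Observability matrix O = [C; CA] = [[4, 1], [-6, -18]]
det(O) = 4·(-18) - 1·(-6) = -72 - (-6) = -66
Since det(O) ≠ 0, rank(O) = 2 and the system is completely observable.

-66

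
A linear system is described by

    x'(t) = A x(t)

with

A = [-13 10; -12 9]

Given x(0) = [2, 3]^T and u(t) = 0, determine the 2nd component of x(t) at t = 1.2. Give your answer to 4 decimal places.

det(sI - A) = s^2 - (tr A)s + det A, with tr A = (-13) + 9 = -4 and det A = (-13)·9 - 10·(-12) = -117 - (-120) = 3.
So p(s) = det(sI - A) = s^2 + 4s + 3.
Factor s^2 + 4s + 3: two numbers with sum -4 and product 3 are -1 and -3, so s^2 + 4s + 3 = (s + 1)(s + 3).
Hence p(s) = (s + 1) (s + 3), with roots -3, -1.
The eigenvalues -3, -1 are distinct and real, so A is diagonalisable and x(t) = e^{At} x(0) = V diag(e^{λ_i t}) V^{-1} x(0), where the columns of V are the eigenvectors.
λ = -3: A - (-3)I = [[-10, 10], [-12, 12]]. Row 1 gives (-10)·v1 + 10·v2 = 0, so take v_1 = [1, 1]^T.
λ = -1: A - (-1)I = [[-12, 10], [-12, 10]]. Row 1 gives (-12)·v1 + 10·v2 = 0, so take v_2 = [5, 6]^T.
V = [v_1 v_2] = [[1, 5], [1, 6]] has det V = 1, so V^{-1} = adj(V)/det V = [[6, -5], [-1, 1]].
Modal coordinates z(0) = V^{-1} x(0): 6·2 + (-5)·3 = -3; (-1)·2 + 1·3 = 1; so z(0) = [-3, 1]^T.
x_2(t) = Σ_i (v_i)_2 · z_i(0) · e^{λ_i t} (row 2 of V times the modal terms).
x_2(1.2) = 1·(-3)·e^{-3·1.2} + 6·1·e^{-1·1.2} = (-3)·0.027324 + 6·0.301194 = 1.7252.

1.7252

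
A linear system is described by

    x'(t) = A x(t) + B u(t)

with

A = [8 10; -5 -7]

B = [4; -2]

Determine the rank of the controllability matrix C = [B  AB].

1

AB = [[12], [-6]]
Controllability matrix C = [B  AB] = [[4, 12], [-2, -6]]
Every column of C is a scalar multiple of column 1 = [4, -2] (multipliers 1, 3), so the columns span a one-dimensional space.
C ≠ 0, hence rank(C) = 1.
rank(C) = 1 < n = 2, so the pair (A, B) is not completely controllable.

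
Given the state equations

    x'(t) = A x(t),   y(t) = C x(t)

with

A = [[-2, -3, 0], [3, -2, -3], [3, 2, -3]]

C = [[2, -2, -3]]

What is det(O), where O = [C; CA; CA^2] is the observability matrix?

729

CA = [[-19, -8, 15]]
CA^2 = [[59, 103, -21]]
Observability matrix O = [C; CA; CA^2] = [[2, -2, -3], [-19, -8, 15], [59, 103, -21]]
Expanding along the first row, det(O) = 2·((-8)·(-21) - 15·103) - (-2)·((-19)·(-21) - 15·59) + (-3)·((-19)·103 - (-8)·59) = 2·(-1377) - (-2)·(-486) + (-3)·(-1485) = 729
Since det(O) ≠ 0, rank(O) = 3 and the system is completely observable.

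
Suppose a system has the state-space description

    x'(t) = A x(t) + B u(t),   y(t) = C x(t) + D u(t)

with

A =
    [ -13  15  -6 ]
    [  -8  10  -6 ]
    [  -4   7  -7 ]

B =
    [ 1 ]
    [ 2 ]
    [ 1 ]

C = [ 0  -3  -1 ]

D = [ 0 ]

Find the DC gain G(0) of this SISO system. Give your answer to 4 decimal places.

-12.6000

G(0) = C(-A)^{-1}B + D = -C A^{-1} B + D.
det A = -20, so A^{-1} = (1/-20)·adj(A) = [[7/5, -63/20, 3/2], [8/5, -67/20, 3/2], [4/5, -31/20, 1/2]]
A^{-1} B = [-17/5, -18/5, -9/5]^T
C A^{-1} B = 63/5
G(0) = D - C A^{-1} B = 0 - (63/5) = -63/5 ≈ -12.6000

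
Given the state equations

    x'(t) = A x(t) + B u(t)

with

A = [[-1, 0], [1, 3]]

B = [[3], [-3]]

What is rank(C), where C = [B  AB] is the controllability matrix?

2

AB = [[-3], [-6]]
Controllability matrix C = [B  AB] = [[3, -3], [-3, -6]]
det(C) = 3·(-6) - (-3)·(-3) = -18 - 9 = -27 ≠ 0, so rank(C) = 2.
rank(C) = 2 = n, so the pair (A, B) is completely controllable.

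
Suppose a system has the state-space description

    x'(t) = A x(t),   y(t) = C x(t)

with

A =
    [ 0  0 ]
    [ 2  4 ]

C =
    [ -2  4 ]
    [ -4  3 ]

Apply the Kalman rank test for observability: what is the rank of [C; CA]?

CA = [[8, 16], [6, 12]]
Observability matrix O = [C; CA] = [[-2, 4], [-4, 3], [8, 16], [6, 12]]
Take the 2×2 submatrix of O formed by rows 1, 2: [[-2, 4], [-4, 3]]. Its determinant is (-2)·3 - 4·(-4) = -6 - (-16) = 10 ≠ 0.
So rank(O) ≥ 2; since O has 2 columns, rank(O) = 2.
rank(O) = 2 = n, so the pair (A, C) is completely observable.

2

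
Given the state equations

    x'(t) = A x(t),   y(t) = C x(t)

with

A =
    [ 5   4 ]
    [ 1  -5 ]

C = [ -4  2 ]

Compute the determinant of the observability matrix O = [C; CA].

140

CA = [[-18, -26]]
Observability matrix O = [C; CA] = [[-4, 2], [-18, -26]]
det(O) = (-4)·(-26) - 2·(-18) = 104 - (-36) = 140
Since det(O) ≠ 0, rank(O) = 2 and the system is completely observable.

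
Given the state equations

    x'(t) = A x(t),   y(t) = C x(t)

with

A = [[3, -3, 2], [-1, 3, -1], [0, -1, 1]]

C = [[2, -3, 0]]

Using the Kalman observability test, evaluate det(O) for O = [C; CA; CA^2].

104

CA = [[9, -15, 7]]
CA^2 = [[42, -79, 40]]
Observability matrix O = [C; CA; CA^2] = [[2, -3, 0], [9, -15, 7], [42, -79, 40]]
Expanding along the first row, det(O) = 2·((-15)·40 - 7·(-79)) - (-3)·(9·40 - 7·42) + 0·(9·(-79) - (-15)·42) = 2·(-47) - (-3)·66 + 0·(-81) = 104
Since det(O) ≠ 0, rank(O) = 3 and the system is completely observable.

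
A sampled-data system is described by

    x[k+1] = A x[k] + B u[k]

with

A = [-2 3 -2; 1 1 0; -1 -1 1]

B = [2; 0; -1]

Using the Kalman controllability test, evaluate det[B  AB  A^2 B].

20

AB = [[-2], [2], [-3]]
A^2B = [[16], [0], [-3]]
Controllability matrix C = [B  AB  A^2B] = [[2, -2, 16], [0, 2, 0], [-1, -3, -3]]
Expanding along the first row, det(C) = 2·(2·(-3) - 0·(-3)) - (-2)·(0·(-3) - 0·(-1)) + 16·(0·(-3) - 2·(-1)) = 2·(-6) - (-2)·0 + 16·2 = 20
Since det(C) ≠ 0, rank(C) = 3 and the system is completely controllable.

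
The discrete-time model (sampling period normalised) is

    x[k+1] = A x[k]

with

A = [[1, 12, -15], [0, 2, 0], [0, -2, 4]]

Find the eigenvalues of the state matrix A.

det(zI - A) = z^3 - (tr A)z^2 + (M11 + M22 + M33)z - det A, where Mii is the 2×2 principal minor of A obtained by deleting row i and column i.
tr A = 1 + 2 + 4 = 7; M11 = 2·4 - 0·(-2) = 8 - 0 = 8; M22 = 1·4 - (-15)·0 = 4 - 0 = 4; M33 = 1·2 - 12·0 = 2 - 0 = 2; sum of minors = 14.
det A = 1·(2·4 - 0·(-2)) - 12·(0·4 - 0·0) + (-15)·(0·(-2) - 2·0) = 1·8 - 12·0 + (-15)·0 = 8.
So p(z) = det(zI - A) = z^3 - 7z^2 + 14z - 8.
Rational-root test: any integer root divides -8. Testing small divisors, z = 1 works: p(1) = 1 + (-7) + 14 + (-8) = 0, so (z - 1) is a factor.
Dividing, p(z) = (z - 1)(z^2 - 6z + 8).
Factor z^2 - 6z + 8: two numbers with sum 6 and product 8 are 4 and 2, so z^2 - 6z + 8 = (z - 4)(z - 2).
Hence p(z) = (z - 4) (z - 2) (z - 1), with roots 1, 2, 4.

1, 2, 4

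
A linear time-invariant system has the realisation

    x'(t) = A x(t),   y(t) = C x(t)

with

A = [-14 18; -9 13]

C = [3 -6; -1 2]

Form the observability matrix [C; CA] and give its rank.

1

CA = [[12, -24], [-4, 8]]
Observability matrix O = [C; CA] = [[3, -6], [-1, 2], [12, -24], [-4, 8]]
Every row of O is a scalar multiple of row 1 = [3, -6] (multipliers 1, -1/3, 4, -4/3), so the rows span a one-dimensional space.
O ≠ 0, hence rank(O) = 1.
rank(O) = 1 < n = 2, so the pair (A, C) is not completely observable.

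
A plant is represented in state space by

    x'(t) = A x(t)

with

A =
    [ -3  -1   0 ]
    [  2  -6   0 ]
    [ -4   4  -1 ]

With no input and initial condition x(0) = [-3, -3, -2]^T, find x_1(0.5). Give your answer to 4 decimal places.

-0.4060

det(sI - A) = s^3 - (tr A)s^2 + (M11 + M22 + M33)s - det A, where Mii is the 2×2 principal minor of A obtained by deleting row i and column i.
tr A = (-3) + (-6) + (-1) = -10; M11 = (-6)·(-1) - 0·4 = 6 - 0 = 6; M22 = (-3)·(-1) - 0·(-4) = 3 - 0 = 3; M33 = (-3)·(-6) - (-1)·2 = 18 - (-2) = 20; sum of minors = 29.
det A = (-3)·((-6)·(-1) - 0·4) - (-1)·(2·(-1) - 0·(-4)) + 0·(2·4 - (-6)·(-4)) = (-3)·6 - (-1)·(-2) + 0·(-16) = -20.
So p(s) = det(sI - A) = s^3 + 10s^2 + 29s + 20.
Rational-root test: any integer root divides 20. Testing small divisors, s = -1 works: p(-1) = -1 + 10 + (-29) + 20 = 0, so (s + 1) is a factor.
Dividing, p(s) = (s + 1)(s^2 + 9s + 20).
Factor s^2 + 9s + 20: two numbers with sum -9 and product 20 are -4 and -5, so s^2 + 9s + 20 = (s + 4)(s + 5).
Hence p(s) = (s + 1) (s + 4) (s + 5), with roots -5, -4, -1.
The eigenvalues -5, -4, -1 are distinct and real, so A is diagonalisable and x(t) = e^{At} x(0) = V diag(e^{λ_i t}) V^{-1} x(0), where the columns of V are the eigenvectors.
λ = -5: A - (-5)I = [[2, -1, 0], [2, -1, 0], [-4, 4, 4]]. v must be orthogonal to every row; (row 1) × (row 3) = [-4, -8, 4], so take v_1 = [1, 2, -1]^T.
λ = -4: A - (-4)I = [[1, -1, 0], [2, -2, 0], [-4, 4, 3]]. v must be orthogonal to every row; (row 1) × (row 3) = [-3, -3, 0], so take v_2 = [-1, -1, 0]^T.
λ = -1: A - (-1)I = [[-2, -1, 0], [2, -5, 0], [-4, 4, 0]]. v must be orthogonal to every row; (row 1) × (row 2) = [0, 0, 12], so take v_3 = [0, 0, 1]^T.
V = [v_1 v_2 v_3] = [[1, -1, 0], [2, -1, 0], [-1, 0, 1]] has det V = 1, so V^{-1} = adj(V)/det V = [[-1, 1, 0], [-2, 1, 0], [-1, 1, 1]].
Modal coordinates z(0) = V^{-1} x(0): (-1)·(-3) + 1·(-3) + 0·(-2) = 0; (-2)·(-3) + 1·(-3) + 0·(-2) = 3; (-1)·(-3) + 1·(-3) + 1·(-2) = -2; so z(0) = [0, 3, -2]^T.
x_1(t) = Σ_i (v_i)_1 · z_i(0) · e^{λ_i t} (row 1 of V times the modal terms).
x_1(0.5) = 1·0·e^{-5·0.5} + (-1)·3·e^{-4·0.5} + 0·(-2)·e^{-1·0.5} = 0·0.082085 + (-3)·0.135335 + 0·0.606531 = -0.4060.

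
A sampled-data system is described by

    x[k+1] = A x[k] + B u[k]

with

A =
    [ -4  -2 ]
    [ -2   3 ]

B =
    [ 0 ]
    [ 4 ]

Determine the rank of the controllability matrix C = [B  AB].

AB = [[-8], [12]]
Controllability matrix C = [B  AB] = [[0, -8], [4, 12]]
det(C) = 0·12 - (-8)·4 = 0 - (-32) = 32 ≠ 0, so rank(C) = 2.
rank(C) = 2 = n, so the pair (A, B) is completely controllable.

2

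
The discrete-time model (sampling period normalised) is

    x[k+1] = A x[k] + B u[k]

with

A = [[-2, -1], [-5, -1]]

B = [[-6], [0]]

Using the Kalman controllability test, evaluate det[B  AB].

-180

AB = [[12], [30]]
Controllability matrix C = [B  AB] = [[-6, 12], [0, 30]]
det(C) = (-6)·30 - 12·0 = -180 - 0 = -180
Since det(C) ≠ 0, rank(C) = 2 and the system is completely controllable.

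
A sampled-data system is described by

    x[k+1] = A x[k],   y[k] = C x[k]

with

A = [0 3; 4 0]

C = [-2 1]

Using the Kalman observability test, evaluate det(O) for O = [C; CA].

8

CA = [[4, -6]]
Observability matrix O = [C; CA] = [[-2, 1], [4, -6]]
det(O) = (-2)·(-6) - 1·4 = 12 - 4 = 8
Since det(O) ≠ 0, rank(O) = 2 and the system is completely observable.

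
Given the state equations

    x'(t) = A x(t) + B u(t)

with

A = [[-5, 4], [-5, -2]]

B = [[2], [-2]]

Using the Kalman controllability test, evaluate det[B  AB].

AB = [[-18], [-6]]
Controllability matrix C = [B  AB] = [[2, -18], [-2, -6]]
det(C) = 2·(-6) - (-18)·(-2) = -12 - 36 = -48
Since det(C) ≠ 0, rank(C) = 2 and the system is completely controllable.

-48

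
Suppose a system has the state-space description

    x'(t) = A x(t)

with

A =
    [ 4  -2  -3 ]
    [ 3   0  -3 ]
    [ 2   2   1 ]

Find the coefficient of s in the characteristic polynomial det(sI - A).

Expand det(sI - A) for the 3×3 matrix.
p(s) = s^3 - 5s^2 + 22s - 24.
(Check: constant term = det(-A) = (-1)^3 det A = -24; coefficient of s^2 = -tr A = -5.)
The coefficient of s is 22.

22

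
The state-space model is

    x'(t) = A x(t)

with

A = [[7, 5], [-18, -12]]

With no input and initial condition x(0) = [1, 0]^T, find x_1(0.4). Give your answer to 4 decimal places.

det(sI - A) = s^2 - (tr A)s + det A, with tr A = 7 + (-12) = -5 and det A = 7·(-12) - 5·(-18) = -84 - (-90) = 6.
So p(s) = det(sI - A) = s^2 + 5s + 6.
Factor s^2 + 5s + 6: two numbers with sum -5 and product 6 are -2 and -3, so s^2 + 5s + 6 = (s + 2)(s + 3).
Hence p(s) = (s + 2) (s + 3), with roots -3, -2.
The eigenvalues -3, -2 are distinct and real, so A is diagonalisable and x(t) = e^{At} x(0) = V diag(e^{λ_i t}) V^{-1} x(0), where the columns of V are the eigenvectors.
λ = -3: A - (-3)I = [[10, 5], [-18, -9]]. Row 1 gives 10·v1 + 5·v2 = 0, so take v_1 = [-1, 2]^T.
λ = -2: A - (-2)I = [[9, 5], [-18, -10]]. Row 1 gives 9·v1 + 5·v2 = 0, so take v_2 = [-5, 9]^T.
V = [v_1 v_2] = [[-1, -5], [2, 9]] has det V = 1, so V^{-1} = adj(V)/det V = [[9, 5], [-2, -1]].
Modal coordinates z(0) = V^{-1} x(0): 9·1 + 5·0 = 9; (-2)·1 + (-1)·0 = -2; so z(0) = [9, -2]^T.
x_1(t) = Σ_i (v_i)_1 · z_i(0) · e^{λ_i t} (row 1 of V times the modal terms).
x_1(0.4) = (-1)·9·e^{-3·0.4} + (-5)·(-2)·e^{-2·0.4} = (-9)·0.301194 + 10·0.449329 = 1.7825.

1.7825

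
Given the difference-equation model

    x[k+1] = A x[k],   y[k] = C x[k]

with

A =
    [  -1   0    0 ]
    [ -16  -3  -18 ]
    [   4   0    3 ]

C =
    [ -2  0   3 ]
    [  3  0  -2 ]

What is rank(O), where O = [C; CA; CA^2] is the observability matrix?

CA = [[14, 0, 9], [-11, 0, -6]]
CA^2 = [[22, 0, 27], [-13, 0, -18]]
Observability matrix O = [C; CA; CA^2] = [[-2, 0, 3], [3, 0, -2], [14, 0, 9], [-11, 0, -6], [22, 0, 27], [-13, 0, -18]]
Column 2 of O is identically zero, so rank(O) ≤ 2.
The 2×2 minor from rows 1, 2, columns 1, 3 is (-2)·(-2) - 3·3 = 4 - 9 = -5 ≠ 0, so rank(O) = 2.
rank(O) = 2 < n = 3, so the pair (A, C) is not completely observable.

2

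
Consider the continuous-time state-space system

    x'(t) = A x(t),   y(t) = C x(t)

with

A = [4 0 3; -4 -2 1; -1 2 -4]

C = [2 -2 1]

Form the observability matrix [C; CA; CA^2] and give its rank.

CA = [[15, 6, 0]]
CA^2 = [[36, -12, 51]]
Observability matrix O = [C; CA; CA^2] = [[2, -2, 1], [15, 6, 0], [36, -12, 51]]
det(O) = 2·(6·51 - 0·(-12)) - (-2)·(15·51 - 0·36) + 1·(15·(-12) - 6·36) = 2·306 - (-2)·765 + 1·(-396) = 1746 ≠ 0, so rank(O) = 3.
rank(O) = 3 = n, so the pair (A, C) is completely observable.

3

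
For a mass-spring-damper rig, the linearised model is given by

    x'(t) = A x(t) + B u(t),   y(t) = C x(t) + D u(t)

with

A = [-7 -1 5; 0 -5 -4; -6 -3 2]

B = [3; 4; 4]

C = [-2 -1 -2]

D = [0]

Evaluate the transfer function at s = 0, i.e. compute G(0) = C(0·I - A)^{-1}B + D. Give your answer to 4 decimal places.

0.0000

G(0) = C(-A)^{-1}B + D = -C A^{-1} B + D.
det A = -20, so A^{-1} = (1/-20)·adj(A) = [[11/10, 13/20, -29/20], [-6/5, -4/5, 7/5], [3/2, 3/4, -7/4]]
A^{-1} B = [1/10, -6/5, 1/2]^T
C A^{-1} B = 0
G(0) = D - C A^{-1} B = 0 - (0) = 0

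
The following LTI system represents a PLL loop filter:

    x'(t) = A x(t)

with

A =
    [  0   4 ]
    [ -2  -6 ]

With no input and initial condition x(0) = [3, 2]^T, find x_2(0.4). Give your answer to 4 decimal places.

-0.8334

det(sI - A) = s^2 - (tr A)s + det A, with tr A = 0 + (-6) = -6 and det A = 0·(-6) - 4·(-2) = 0 - (-8) = 8.
So p(s) = det(sI - A) = s^2 + 6s + 8.
Factor s^2 + 6s + 8: two numbers with sum -6 and product 8 are -2 and -4, so s^2 + 6s + 8 = (s + 2)(s + 4).
Hence p(s) = (s + 2) (s + 4), with roots -4, -2.
The eigenvalues -4, -2 are distinct and real, so A is diagonalisable and x(t) = e^{At} x(0) = V diag(e^{λ_i t}) V^{-1} x(0), where the columns of V are the eigenvectors.
λ = -4: A - (-4)I = [[4, 4], [-2, -2]]. Row 1 gives 4·v1 + 4·v2 = 0, so take v_1 = [-1, 1]^T.
λ = -2: A - (-2)I = [[2, 4], [-2, -4]]. Row 1 gives 2·v1 + 4·v2 = 0, so take v_2 = [2, -1]^T.
V = [v_1 v_2] = [[-1, 2], [1, -1]] has det V = -1, so V^{-1} = adj(V)/det V = [[1, 2], [1, 1]].
Modal coordinates z(0) = V^{-1} x(0): 1·3 + 2·2 = 7; 1·3 + 1·2 = 5; so z(0) = [7, 5]^T.
x_2(t) = Σ_i (v_i)_2 · z_i(0) · e^{λ_i t} (row 2 of V times the modal terms).
x_2(0.4) = 1·7·e^{-4·0.4} + (-1)·5·e^{-2·0.4} = 7·0.201897 + (-5)·0.449329 = -0.8334.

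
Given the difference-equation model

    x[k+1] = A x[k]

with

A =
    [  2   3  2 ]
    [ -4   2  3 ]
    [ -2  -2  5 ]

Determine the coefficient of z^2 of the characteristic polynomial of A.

Expand det(zI - A) for the 3×3 matrix.
p(z) = z^3 - 9z^2 + 46z - 98.
(Check: constant term = det(-A) = (-1)^3 det A = -98; coefficient of z^2 = -tr A = -9.)
The coefficient of z^2 is -9.

-9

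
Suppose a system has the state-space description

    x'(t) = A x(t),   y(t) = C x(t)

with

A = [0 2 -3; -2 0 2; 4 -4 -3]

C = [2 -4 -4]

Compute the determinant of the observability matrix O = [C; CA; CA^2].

-3952

CA = [[-8, 20, -2]]
CA^2 = [[-48, -8, 70]]
Observability matrix O = [C; CA; CA^2] = [[2, -4, -4], [-8, 20, -2], [-48, -8, 70]]
Expanding along the first row, det(O) = 2·(20·70 - (-2)·(-8)) - (-4)·((-8)·70 - (-2)·(-48)) + (-4)·((-8)·(-8) - 20·(-48)) = 2·1384 - (-4)·(-656) + (-4)·1024 = -3952
Since det(O) ≠ 0, rank(O) = 3 and the system is completely observable.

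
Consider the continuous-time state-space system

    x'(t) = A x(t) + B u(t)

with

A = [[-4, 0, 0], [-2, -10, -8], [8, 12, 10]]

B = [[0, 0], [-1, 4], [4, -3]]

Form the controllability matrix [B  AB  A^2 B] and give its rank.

AB = [[0, 0], [-22, -16], [28, 18]]
A^2B = [[0, 0], [-4, 16], [16, -12]]
Controllability matrix C = [B  AB  A^2B] = [[0, 0, 0, 0, 0, 0], [-1, 4, -22, -16, -4, 16], [4, -3, 28, 18, 16, -12]]
Row 1 of C is identically zero, so rank(C) ≤ 2.
The 2×2 minor from rows 2, 3, columns 1, 2 is (-1)·(-3) - 4·4 = 3 - 16 = -13 ≠ 0, so rank(C) = 2.
rank(C) = 2 < n = 3, so the pair (A, B) is not completely controllable.

2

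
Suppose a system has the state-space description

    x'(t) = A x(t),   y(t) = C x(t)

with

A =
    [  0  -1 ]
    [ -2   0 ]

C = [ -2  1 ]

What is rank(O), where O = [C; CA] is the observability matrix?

CA = [[-2, 2]]
Observability matrix O = [C; CA] = [[-2, 1], [-2, 2]]
det(O) = (-2)·2 - 1·(-2) = -4 - (-2) = -2 ≠ 0, so rank(O) = 2.
rank(O) = 2 = n, so the pair (A, C) is completely observable.

2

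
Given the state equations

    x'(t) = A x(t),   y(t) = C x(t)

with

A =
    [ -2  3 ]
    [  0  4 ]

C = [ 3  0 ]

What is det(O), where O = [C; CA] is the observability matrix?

CA = [[-6, 9]]
Observability matrix O = [C; CA] = [[3, 0], [-6, 9]]
det(O) = 3·9 - 0·(-6) = 27 - 0 = 27
Since det(O) ≠ 0, rank(O) = 2 and the system is completely observable.

27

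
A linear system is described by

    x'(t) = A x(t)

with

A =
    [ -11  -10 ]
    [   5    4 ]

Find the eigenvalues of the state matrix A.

det(sI - A) = s^2 - (tr A)s + det A, with tr A = (-11) + 4 = -7 and det A = (-11)·4 - (-10)·5 = -44 - (-50) = 6.
So p(s) = det(sI - A) = s^2 + 7s + 6.
Factor s^2 + 7s + 6: two numbers with sum -7 and product 6 are -1 and -6, so s^2 + 7s + 6 = (s + 1)(s + 6).
Hence p(s) = (s + 1) (s + 6), with roots -6, -1.
All eigenvalues have negative real part, so the system is asymptotically stable.

-6, -1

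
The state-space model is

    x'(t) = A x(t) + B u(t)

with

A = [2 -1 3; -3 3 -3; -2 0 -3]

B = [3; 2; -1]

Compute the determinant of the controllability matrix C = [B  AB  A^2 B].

AB = [[1], [0], [-3]]
A^2B = [[-7], [6], [7]]
Controllability matrix C = [B  AB  A^2B] = [[3, 1, -7], [2, 0, 6], [-1, -3, 7]]
Expanding along the first row, det(C) = 3·(0·7 - 6·(-3)) - 1·(2·7 - 6·(-1)) + (-7)·(2·(-3) - 0·(-1)) = 3·18 - 1·20 + (-7)·(-6) = 76
Since det(C) ≠ 0, rank(C) = 3 and the system is completely controllable.

76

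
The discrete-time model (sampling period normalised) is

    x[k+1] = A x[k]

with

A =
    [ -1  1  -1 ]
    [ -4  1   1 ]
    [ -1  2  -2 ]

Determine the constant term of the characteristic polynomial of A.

-2

Expand det(zI - A) for the 3×3 matrix.
p(z) = z^3 + 2z^2 - 2.
(Check: constant term = det(-A) = (-1)^3 det A = -2; coefficient of z^2 = -tr A = 2.)
The constant term is -2.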